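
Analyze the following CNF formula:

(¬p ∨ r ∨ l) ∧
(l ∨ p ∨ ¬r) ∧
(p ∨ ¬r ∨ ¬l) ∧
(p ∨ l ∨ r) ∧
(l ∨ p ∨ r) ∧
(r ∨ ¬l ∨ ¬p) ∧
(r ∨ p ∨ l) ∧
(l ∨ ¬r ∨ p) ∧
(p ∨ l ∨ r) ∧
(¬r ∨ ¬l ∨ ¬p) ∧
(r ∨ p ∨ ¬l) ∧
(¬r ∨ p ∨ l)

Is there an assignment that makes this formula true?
Yes

Yes, the formula is satisfiable.

One satisfying assignment is: p=True, l=False, r=True

Verification: With this assignment, all 12 clauses evaluate to true.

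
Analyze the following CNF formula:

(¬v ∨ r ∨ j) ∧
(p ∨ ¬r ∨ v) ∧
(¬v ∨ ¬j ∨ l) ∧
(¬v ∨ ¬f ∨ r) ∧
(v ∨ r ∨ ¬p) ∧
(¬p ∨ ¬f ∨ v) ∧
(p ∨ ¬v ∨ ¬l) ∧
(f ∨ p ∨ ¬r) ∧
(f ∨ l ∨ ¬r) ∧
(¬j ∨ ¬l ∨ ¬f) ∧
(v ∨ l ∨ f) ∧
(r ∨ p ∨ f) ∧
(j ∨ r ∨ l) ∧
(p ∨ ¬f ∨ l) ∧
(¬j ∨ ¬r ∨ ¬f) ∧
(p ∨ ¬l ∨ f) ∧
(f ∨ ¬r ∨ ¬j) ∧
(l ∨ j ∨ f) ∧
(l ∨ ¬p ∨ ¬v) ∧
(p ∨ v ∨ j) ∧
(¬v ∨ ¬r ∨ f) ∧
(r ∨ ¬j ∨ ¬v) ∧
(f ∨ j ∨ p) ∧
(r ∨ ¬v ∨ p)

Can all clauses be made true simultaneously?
Yes

Yes, the formula is satisfiable.

One satisfying assignment is: r=True, j=False, l=True, p=True, v=False, f=False

Verification: With this assignment, all 24 clauses evaluate to true.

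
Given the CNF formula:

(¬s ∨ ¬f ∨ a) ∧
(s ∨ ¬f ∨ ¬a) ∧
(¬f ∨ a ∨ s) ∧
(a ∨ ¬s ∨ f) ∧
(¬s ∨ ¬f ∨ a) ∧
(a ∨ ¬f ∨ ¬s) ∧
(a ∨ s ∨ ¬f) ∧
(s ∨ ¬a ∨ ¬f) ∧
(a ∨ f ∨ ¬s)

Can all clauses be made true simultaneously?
Yes

Yes, the formula is satisfiable.

One satisfying assignment is: f=False, a=False, s=False

Verification: With this assignment, all 9 clauses evaluate to true.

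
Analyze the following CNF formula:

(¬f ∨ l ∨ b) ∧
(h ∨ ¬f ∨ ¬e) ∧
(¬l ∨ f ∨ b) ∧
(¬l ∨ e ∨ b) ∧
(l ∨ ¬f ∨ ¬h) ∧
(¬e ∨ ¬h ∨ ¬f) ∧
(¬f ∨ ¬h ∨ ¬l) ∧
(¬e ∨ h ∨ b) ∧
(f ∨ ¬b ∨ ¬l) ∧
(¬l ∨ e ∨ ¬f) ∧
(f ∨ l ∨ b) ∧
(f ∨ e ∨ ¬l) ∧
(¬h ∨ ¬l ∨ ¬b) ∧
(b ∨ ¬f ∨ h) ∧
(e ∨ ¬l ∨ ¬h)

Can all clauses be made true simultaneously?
Yes

Yes, the formula is satisfiable.

One satisfying assignment is: h=False, b=True, f=False, e=False, l=False

Verification: With this assignment, all 15 clauses evaluate to true.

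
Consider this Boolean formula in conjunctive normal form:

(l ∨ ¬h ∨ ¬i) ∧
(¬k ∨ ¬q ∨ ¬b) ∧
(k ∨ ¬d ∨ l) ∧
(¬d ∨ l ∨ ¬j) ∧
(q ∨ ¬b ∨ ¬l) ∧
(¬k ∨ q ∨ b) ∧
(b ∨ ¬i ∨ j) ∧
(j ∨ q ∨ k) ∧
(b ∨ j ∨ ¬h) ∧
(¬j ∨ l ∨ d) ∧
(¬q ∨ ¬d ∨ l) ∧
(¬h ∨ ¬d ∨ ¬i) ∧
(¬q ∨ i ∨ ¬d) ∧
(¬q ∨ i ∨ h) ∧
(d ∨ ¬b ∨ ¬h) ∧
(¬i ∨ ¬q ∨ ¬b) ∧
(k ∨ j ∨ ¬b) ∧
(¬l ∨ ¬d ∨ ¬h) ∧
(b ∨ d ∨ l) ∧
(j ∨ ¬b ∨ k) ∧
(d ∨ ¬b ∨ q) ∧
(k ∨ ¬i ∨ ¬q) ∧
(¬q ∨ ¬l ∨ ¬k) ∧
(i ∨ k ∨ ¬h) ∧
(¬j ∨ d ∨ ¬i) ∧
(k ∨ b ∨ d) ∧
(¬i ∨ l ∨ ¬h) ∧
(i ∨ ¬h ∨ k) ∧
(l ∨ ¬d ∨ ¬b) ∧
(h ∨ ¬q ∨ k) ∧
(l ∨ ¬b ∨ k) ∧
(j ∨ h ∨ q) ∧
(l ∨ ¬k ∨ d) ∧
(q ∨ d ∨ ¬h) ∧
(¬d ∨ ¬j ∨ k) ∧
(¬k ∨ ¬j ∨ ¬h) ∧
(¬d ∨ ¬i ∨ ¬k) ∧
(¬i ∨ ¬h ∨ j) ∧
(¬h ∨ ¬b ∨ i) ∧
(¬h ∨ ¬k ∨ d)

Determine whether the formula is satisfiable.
No

No, the formula is not satisfiable.

No assignment of truth values to the variables can make all 40 clauses true simultaneously.

The formula is UNSAT (unsatisfiable).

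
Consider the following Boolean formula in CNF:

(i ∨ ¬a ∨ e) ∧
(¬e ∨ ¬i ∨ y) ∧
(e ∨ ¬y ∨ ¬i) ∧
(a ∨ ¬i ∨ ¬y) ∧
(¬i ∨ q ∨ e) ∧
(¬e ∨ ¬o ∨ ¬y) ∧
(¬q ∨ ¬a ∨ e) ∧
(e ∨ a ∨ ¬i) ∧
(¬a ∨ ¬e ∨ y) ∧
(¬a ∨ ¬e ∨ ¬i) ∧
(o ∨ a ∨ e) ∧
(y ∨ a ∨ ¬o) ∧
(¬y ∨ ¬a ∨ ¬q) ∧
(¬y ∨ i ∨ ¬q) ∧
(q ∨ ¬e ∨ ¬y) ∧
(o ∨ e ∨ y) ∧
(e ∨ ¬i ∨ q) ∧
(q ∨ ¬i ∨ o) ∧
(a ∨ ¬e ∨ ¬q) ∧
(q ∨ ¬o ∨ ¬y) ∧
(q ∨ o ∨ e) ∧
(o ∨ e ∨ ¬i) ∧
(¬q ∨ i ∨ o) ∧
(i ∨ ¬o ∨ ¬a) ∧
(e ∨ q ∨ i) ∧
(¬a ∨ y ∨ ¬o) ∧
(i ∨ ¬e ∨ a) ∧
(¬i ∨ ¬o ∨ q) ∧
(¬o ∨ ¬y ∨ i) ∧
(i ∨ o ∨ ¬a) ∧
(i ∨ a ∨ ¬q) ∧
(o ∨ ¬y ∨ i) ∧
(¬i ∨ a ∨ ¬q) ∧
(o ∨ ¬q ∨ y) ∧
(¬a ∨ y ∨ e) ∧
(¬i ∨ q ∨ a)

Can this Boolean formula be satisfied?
No

No, the formula is not satisfiable.

No assignment of truth values to the variables can make all 36 clauses true simultaneously.

The formula is UNSAT (unsatisfiable).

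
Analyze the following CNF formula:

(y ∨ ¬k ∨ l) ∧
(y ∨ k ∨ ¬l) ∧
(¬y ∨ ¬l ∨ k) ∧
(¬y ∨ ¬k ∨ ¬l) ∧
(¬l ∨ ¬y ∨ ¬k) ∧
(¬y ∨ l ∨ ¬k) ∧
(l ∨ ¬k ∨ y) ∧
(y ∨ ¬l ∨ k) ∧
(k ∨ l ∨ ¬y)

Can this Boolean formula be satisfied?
Yes

Yes, the formula is satisfiable.

One satisfying assignment is: k=False, l=False, y=False

Verification: With this assignment, all 9 clauses evaluate to true.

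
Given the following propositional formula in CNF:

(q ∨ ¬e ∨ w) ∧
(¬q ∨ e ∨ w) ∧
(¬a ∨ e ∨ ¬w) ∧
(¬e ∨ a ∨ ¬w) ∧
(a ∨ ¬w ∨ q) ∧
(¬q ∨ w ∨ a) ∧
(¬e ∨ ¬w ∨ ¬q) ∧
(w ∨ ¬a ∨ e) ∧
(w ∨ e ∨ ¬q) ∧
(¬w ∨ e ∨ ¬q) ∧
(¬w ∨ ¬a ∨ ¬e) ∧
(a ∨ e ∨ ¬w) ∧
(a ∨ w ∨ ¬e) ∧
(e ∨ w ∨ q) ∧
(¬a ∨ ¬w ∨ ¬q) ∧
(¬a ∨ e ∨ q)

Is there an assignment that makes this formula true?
Yes

Yes, the formula is satisfiable.

One satisfying assignment is: e=True, w=False, a=True, q=True

Verification: With this assignment, all 16 clauses evaluate to true.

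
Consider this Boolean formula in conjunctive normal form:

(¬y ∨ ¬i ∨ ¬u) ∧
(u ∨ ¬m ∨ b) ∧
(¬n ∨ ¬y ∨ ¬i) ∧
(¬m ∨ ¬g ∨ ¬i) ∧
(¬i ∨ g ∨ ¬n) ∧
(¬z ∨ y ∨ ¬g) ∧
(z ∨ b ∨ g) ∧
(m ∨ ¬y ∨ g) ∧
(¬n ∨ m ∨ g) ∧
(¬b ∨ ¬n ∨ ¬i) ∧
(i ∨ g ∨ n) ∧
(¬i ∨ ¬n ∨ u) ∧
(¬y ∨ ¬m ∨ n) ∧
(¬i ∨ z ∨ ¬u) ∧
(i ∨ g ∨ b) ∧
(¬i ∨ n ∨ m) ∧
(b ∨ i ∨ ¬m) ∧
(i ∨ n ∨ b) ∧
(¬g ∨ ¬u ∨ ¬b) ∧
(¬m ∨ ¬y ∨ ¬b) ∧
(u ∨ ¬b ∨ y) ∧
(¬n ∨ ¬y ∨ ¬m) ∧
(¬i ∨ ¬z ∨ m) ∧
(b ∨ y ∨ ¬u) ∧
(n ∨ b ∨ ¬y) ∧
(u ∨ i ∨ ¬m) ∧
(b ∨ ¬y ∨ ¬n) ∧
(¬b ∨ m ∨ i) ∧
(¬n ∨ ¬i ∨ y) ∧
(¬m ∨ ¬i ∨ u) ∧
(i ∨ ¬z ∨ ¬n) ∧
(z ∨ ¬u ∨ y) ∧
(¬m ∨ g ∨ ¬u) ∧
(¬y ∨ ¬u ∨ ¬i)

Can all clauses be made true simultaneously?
Yes

Yes, the formula is satisfiable.

One satisfying assignment is: n=True, b=False, y=False, u=False, g=True, i=False, m=False, z=False

Verification: With this assignment, all 34 clauses evaluate to true.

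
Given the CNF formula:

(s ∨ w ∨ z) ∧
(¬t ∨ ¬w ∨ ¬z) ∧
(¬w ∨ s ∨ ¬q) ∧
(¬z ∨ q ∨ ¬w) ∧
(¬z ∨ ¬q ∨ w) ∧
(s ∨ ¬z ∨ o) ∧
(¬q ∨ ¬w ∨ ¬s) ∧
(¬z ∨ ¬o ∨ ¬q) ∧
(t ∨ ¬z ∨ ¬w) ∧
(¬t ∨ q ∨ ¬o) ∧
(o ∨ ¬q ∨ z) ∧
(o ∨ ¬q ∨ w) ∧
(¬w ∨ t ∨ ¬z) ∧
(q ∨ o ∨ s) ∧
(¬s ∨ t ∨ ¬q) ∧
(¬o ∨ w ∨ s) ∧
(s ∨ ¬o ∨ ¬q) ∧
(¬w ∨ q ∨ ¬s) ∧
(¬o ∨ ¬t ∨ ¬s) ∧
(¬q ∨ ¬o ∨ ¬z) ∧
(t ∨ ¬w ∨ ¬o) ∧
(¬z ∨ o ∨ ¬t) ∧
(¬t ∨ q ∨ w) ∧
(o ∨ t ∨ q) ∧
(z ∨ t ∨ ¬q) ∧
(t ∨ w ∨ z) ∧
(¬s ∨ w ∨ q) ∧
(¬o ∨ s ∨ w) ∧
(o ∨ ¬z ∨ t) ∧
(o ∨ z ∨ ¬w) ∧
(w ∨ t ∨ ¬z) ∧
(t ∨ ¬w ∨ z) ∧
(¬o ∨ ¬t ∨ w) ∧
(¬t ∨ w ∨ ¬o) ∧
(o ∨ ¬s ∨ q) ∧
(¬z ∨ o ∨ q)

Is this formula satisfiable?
No

No, the formula is not satisfiable.

No assignment of truth values to the variables can make all 36 clauses true simultaneously.

The formula is UNSAT (unsatisfiable).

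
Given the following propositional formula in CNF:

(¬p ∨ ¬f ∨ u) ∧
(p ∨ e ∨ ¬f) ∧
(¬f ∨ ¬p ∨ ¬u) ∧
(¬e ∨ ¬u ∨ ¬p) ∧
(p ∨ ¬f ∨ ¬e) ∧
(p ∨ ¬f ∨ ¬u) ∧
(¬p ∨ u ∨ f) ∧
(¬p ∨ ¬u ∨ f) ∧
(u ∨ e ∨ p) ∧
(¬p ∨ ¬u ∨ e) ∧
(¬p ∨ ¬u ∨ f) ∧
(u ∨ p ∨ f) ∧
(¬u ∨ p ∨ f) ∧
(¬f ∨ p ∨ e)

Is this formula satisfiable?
No

No, the formula is not satisfiable.

No assignment of truth values to the variables can make all 14 clauses true simultaneously.

The formula is UNSAT (unsatisfiable).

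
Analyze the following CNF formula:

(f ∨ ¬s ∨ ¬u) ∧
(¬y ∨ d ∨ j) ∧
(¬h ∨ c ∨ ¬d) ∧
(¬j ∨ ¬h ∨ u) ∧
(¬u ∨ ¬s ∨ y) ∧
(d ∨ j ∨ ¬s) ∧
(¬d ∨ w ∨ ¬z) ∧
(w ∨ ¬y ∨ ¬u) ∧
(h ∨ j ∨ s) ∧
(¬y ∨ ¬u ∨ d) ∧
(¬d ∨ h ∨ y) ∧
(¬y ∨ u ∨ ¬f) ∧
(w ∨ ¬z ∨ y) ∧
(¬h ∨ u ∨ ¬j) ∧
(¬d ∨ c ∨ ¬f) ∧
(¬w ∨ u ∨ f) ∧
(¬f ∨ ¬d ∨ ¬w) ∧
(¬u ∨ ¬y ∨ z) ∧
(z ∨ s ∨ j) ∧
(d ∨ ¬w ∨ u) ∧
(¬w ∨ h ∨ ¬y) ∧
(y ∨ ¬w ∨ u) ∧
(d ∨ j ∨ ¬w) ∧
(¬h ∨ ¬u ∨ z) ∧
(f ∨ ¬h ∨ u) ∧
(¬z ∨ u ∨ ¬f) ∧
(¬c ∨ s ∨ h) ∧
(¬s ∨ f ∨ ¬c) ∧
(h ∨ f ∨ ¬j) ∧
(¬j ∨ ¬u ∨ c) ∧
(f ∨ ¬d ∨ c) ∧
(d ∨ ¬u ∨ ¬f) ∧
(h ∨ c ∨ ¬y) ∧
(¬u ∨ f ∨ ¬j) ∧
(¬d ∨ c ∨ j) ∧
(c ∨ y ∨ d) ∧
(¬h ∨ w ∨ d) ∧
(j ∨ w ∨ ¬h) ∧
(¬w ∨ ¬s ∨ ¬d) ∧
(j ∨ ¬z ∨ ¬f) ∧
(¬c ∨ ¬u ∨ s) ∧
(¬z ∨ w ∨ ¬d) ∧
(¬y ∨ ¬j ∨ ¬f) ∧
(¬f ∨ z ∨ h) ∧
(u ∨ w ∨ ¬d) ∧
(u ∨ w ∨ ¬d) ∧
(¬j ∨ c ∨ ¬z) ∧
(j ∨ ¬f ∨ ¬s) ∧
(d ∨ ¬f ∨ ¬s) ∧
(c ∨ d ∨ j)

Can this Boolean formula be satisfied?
No

No, the formula is not satisfiable.

No assignment of truth values to the variables can make all 50 clauses true simultaneously.

The formula is UNSAT (unsatisfiable).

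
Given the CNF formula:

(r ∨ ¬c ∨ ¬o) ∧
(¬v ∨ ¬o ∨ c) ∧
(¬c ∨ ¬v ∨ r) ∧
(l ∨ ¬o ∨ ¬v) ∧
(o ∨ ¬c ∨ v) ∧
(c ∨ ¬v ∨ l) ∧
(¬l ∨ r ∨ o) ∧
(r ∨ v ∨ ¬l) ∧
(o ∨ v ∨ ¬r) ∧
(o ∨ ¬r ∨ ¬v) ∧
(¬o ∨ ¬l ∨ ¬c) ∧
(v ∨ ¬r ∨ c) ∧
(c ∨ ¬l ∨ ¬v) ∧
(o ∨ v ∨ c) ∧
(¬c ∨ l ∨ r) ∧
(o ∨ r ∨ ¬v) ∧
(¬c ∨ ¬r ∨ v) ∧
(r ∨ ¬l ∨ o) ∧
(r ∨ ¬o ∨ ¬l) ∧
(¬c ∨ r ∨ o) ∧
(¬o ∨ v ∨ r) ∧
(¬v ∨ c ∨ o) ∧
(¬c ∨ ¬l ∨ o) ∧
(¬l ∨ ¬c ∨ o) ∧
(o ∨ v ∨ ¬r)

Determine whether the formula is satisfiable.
No

No, the formula is not satisfiable.

No assignment of truth values to the variables can make all 25 clauses true simultaneously.

The formula is UNSAT (unsatisfiable).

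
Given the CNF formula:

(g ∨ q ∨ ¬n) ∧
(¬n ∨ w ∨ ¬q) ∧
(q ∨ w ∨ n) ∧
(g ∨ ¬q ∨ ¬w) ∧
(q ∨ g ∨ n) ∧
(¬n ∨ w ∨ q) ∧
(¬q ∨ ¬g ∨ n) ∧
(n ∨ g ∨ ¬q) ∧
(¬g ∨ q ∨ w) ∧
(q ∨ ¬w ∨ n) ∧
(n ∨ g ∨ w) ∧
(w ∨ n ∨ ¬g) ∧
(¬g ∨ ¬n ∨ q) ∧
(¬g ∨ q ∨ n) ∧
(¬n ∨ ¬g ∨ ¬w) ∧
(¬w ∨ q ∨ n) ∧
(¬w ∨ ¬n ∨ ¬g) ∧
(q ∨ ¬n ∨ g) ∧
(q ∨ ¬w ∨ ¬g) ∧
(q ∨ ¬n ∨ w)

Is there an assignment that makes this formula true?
No

No, the formula is not satisfiable.

No assignment of truth values to the variables can make all 20 clauses true simultaneously.

The formula is UNSAT (unsatisfiable).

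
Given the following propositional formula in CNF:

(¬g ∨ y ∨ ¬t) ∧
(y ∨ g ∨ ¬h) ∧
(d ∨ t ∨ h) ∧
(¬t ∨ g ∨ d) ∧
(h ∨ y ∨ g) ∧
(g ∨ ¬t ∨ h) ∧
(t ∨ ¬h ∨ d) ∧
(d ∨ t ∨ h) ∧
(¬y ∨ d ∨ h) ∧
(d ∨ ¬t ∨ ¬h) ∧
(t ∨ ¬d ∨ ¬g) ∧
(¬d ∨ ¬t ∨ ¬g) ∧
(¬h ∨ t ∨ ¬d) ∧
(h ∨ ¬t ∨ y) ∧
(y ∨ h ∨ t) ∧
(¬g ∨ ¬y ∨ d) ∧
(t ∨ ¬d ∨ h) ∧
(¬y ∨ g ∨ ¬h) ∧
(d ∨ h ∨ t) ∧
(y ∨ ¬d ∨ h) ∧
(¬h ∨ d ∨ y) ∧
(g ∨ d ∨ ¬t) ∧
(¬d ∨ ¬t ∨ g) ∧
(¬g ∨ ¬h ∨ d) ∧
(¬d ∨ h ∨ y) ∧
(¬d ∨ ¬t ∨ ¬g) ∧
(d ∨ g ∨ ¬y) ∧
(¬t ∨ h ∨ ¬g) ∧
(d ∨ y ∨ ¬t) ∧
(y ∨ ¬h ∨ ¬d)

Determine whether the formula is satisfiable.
No

No, the formula is not satisfiable.

No assignment of truth values to the variables can make all 30 clauses true simultaneously.

The formula is UNSAT (unsatisfiable).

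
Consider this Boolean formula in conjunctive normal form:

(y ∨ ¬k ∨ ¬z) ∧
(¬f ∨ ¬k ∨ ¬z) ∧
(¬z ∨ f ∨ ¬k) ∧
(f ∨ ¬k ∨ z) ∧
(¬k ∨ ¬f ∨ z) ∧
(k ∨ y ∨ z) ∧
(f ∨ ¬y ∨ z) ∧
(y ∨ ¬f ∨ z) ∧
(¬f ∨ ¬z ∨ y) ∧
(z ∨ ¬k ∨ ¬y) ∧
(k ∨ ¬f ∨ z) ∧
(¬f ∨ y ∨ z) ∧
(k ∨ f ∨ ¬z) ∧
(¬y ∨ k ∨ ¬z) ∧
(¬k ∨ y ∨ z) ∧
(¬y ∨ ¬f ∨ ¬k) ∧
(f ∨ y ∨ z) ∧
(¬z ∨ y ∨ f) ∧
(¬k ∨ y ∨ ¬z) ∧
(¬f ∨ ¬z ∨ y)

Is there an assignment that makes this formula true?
No

No, the formula is not satisfiable.

No assignment of truth values to the variables can make all 20 clauses true simultaneously.

The formula is UNSAT (unsatisfiable).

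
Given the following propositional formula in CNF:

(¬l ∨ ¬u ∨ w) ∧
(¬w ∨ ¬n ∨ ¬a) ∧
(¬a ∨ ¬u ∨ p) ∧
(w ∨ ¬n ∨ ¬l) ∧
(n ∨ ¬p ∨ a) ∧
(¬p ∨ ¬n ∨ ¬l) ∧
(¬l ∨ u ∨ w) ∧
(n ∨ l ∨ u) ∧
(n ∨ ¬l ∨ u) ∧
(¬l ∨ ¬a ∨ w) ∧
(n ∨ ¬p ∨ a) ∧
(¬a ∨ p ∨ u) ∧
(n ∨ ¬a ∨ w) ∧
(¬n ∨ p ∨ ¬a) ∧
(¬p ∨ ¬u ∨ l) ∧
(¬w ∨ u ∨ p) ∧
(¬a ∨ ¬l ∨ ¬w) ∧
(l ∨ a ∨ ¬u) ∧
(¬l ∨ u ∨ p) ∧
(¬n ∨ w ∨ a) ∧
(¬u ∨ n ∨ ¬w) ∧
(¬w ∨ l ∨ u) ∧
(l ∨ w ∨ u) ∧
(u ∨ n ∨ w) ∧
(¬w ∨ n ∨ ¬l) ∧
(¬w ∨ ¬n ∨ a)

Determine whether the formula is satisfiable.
No

No, the formula is not satisfiable.

No assignment of truth values to the variables can make all 26 clauses true simultaneously.

The formula is UNSAT (unsatisfiable).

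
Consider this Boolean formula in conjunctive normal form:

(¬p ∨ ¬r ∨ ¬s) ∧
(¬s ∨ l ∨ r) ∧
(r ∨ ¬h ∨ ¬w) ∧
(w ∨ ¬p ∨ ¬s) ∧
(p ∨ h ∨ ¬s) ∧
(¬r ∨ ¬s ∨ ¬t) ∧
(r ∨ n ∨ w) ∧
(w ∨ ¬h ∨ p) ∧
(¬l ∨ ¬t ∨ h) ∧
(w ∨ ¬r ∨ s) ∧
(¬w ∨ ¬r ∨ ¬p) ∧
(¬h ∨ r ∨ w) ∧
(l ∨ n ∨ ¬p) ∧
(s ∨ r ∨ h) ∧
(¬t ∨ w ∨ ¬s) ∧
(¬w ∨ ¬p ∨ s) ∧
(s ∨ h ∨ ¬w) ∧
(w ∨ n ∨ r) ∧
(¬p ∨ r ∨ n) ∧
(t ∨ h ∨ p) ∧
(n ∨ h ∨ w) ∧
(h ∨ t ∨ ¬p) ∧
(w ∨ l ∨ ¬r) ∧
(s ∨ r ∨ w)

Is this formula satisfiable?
Yes

Yes, the formula is satisfiable.

One satisfying assignment is: r=True, n=False, w=True, l=True, h=True, t=True, s=False, p=False

Verification: With this assignment, all 24 clauses evaluate to true.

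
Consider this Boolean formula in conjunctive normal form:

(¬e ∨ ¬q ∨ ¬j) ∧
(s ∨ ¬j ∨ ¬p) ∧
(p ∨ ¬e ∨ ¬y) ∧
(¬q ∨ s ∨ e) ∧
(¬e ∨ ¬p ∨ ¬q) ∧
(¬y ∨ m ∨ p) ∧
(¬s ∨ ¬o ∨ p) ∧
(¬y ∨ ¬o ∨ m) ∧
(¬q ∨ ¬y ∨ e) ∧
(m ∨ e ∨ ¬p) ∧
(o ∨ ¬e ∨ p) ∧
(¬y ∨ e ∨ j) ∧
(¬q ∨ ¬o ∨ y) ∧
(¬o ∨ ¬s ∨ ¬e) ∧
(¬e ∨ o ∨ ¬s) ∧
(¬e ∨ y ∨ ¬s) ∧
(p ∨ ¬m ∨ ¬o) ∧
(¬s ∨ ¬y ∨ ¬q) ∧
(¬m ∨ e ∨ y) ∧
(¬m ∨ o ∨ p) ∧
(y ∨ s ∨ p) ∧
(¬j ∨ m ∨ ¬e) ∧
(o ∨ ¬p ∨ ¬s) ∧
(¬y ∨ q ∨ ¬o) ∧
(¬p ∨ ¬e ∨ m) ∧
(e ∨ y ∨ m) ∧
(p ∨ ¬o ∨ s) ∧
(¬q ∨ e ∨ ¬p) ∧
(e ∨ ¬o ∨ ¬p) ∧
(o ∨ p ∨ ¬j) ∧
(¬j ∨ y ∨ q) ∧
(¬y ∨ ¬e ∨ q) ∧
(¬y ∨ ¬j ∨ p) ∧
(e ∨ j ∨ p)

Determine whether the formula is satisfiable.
Yes

Yes, the formula is satisfiable.

One satisfying assignment is: j=False, y=False, s=False, e=True, m=True, o=False, p=True, q=False

Verification: With this assignment, all 34 clauses evaluate to true.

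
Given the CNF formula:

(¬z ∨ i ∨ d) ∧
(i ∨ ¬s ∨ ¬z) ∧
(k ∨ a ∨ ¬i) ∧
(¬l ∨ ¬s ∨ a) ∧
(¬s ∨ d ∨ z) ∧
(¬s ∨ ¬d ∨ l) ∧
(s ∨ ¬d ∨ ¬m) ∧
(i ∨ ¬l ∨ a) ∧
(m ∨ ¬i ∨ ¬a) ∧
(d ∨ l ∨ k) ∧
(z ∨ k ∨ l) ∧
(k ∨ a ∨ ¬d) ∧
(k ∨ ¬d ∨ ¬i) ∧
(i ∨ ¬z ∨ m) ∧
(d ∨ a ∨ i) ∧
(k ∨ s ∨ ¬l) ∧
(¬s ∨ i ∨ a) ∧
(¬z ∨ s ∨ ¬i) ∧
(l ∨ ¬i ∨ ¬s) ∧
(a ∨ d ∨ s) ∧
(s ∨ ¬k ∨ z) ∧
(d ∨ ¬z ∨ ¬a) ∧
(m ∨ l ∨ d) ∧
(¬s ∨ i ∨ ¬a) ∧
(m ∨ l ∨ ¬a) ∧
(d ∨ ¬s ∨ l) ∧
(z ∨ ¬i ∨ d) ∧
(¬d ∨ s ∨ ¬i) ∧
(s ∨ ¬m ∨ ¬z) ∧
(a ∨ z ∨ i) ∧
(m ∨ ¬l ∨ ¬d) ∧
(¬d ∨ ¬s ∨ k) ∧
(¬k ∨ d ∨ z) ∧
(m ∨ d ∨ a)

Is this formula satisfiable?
Yes

Yes, the formula is satisfiable.

One satisfying assignment is: m=True, k=True, l=True, z=False, d=True, a=True, i=True, s=True

Verification: With this assignment, all 34 clauses evaluate to true.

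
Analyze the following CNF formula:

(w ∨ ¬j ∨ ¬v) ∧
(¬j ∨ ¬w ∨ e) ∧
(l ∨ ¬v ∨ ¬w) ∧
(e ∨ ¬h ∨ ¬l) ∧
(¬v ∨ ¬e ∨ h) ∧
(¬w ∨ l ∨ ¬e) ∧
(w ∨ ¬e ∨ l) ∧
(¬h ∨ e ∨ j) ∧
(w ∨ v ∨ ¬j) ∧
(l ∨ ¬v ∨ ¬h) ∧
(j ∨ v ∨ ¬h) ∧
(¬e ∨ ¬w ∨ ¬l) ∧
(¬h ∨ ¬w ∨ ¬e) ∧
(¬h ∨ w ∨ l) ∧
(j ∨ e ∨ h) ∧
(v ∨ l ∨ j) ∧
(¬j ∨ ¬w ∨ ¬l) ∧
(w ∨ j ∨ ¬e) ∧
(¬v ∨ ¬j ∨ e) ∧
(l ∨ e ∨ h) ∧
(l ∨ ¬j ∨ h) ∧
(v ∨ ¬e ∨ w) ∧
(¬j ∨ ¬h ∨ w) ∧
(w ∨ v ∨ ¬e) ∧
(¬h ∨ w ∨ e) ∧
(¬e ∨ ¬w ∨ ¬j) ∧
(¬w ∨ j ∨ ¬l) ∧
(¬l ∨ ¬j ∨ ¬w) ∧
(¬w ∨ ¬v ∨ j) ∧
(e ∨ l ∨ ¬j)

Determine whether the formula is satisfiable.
No

No, the formula is not satisfiable.

No assignment of truth values to the variables can make all 30 clauses true simultaneously.

The formula is UNSAT (unsatisfiable).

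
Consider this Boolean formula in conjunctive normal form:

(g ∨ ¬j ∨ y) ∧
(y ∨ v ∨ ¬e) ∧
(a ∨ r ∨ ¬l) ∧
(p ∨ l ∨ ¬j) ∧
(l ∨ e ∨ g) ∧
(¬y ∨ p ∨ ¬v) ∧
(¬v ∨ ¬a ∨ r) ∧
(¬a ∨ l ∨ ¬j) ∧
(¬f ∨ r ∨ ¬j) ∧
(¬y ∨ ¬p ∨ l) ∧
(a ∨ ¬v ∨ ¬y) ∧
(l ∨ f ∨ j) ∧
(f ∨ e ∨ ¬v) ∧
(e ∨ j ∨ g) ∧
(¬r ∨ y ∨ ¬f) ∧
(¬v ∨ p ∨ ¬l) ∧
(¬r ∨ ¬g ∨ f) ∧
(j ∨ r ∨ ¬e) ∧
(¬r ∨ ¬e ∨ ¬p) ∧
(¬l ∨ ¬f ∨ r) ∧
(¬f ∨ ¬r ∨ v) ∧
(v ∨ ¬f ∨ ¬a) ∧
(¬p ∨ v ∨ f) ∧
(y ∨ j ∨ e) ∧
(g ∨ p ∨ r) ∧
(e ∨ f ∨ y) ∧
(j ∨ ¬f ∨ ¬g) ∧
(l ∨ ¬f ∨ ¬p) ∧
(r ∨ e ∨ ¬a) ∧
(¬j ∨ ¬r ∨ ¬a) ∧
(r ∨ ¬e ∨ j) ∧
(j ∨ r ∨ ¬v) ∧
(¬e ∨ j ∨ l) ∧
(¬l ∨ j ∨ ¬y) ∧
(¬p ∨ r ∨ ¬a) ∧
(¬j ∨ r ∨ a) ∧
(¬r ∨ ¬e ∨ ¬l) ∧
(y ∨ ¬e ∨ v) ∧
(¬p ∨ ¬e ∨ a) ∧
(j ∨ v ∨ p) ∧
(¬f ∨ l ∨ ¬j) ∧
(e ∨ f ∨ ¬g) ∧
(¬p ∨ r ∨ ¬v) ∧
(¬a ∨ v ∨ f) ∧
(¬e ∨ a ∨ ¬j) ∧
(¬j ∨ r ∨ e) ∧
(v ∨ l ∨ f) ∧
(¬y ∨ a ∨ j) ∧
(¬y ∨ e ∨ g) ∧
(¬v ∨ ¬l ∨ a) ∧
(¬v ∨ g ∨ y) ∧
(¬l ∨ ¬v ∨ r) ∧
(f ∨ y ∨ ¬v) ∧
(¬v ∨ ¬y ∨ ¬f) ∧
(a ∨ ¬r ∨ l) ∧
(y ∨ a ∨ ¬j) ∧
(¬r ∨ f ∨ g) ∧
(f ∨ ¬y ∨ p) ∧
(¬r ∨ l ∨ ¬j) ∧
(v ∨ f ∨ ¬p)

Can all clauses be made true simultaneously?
No

No, the formula is not satisfiable.

No assignment of truth values to the variables can make all 60 clauses true simultaneously.

The formula is UNSAT (unsatisfiable).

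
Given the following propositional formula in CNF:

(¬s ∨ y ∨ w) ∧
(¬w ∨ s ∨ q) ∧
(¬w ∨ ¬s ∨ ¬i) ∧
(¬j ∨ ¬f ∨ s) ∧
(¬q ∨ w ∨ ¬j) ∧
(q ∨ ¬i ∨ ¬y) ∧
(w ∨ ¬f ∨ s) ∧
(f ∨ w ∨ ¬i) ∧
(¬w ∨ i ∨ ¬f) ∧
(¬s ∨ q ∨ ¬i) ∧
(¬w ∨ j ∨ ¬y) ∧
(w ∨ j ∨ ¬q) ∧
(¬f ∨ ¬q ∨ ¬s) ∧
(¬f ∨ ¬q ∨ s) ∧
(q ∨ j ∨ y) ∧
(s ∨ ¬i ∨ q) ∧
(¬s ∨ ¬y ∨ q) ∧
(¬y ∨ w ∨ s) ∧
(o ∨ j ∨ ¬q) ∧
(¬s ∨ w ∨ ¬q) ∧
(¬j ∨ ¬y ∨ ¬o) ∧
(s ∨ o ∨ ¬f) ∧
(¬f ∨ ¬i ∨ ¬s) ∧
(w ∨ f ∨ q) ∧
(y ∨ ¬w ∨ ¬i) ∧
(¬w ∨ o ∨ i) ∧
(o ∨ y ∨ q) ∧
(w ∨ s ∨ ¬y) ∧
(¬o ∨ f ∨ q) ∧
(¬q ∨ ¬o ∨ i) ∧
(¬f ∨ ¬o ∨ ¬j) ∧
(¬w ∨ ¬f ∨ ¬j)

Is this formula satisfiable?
Yes

Yes, the formula is satisfiable.

One satisfying assignment is: i=True, s=False, j=True, y=True, f=False, q=True, o=False, w=True

Verification: With this assignment, all 32 clauses evaluate to true.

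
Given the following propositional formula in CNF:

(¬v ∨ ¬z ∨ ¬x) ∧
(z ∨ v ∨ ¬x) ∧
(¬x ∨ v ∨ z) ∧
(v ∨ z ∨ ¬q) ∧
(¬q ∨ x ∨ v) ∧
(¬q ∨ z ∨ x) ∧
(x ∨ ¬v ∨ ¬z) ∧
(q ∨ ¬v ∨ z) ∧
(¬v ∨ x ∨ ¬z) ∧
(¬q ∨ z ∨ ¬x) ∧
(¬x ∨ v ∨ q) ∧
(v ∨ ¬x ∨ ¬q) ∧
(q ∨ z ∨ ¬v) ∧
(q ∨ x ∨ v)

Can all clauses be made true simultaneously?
No

No, the formula is not satisfiable.

No assignment of truth values to the variables can make all 14 clauses true simultaneously.

The formula is UNSAT (unsatisfiable).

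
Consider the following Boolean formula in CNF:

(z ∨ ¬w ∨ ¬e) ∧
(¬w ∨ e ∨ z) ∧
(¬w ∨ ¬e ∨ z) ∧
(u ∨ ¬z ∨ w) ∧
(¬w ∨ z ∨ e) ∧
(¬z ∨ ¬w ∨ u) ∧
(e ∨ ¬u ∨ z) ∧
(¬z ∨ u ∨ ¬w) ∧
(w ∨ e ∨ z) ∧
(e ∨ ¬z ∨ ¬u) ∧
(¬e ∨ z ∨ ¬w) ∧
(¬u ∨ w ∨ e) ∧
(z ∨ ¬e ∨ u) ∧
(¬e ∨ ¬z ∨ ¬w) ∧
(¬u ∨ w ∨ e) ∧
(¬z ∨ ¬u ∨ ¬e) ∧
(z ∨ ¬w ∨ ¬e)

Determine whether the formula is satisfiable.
Yes

Yes, the formula is satisfiable.

One satisfying assignment is: u=True, e=True, w=False, z=False

Verification: With this assignment, all 17 clauses evaluate to true.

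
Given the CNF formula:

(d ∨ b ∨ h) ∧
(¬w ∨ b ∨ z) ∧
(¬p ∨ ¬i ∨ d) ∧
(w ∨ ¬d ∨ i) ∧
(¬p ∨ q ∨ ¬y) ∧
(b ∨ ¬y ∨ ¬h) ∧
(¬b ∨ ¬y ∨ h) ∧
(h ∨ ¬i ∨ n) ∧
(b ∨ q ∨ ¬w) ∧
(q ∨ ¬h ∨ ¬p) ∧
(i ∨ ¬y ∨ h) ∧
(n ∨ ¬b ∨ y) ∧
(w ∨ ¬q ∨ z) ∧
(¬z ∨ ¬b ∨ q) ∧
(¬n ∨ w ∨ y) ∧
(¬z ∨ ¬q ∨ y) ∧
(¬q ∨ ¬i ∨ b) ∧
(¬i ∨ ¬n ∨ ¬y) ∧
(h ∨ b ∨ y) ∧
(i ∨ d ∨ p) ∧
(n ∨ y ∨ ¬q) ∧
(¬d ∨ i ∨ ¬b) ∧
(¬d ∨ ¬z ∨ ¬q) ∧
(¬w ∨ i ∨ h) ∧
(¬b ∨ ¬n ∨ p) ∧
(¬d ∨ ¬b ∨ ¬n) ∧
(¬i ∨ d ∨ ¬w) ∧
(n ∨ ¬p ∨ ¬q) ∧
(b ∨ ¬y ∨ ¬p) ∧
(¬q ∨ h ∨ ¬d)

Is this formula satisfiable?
Yes

Yes, the formula is satisfiable.

One satisfying assignment is: p=False, n=False, b=False, d=False, y=False, w=False, h=True, z=False, q=False, i=True

Verification: With this assignment, all 30 clauses evaluate to true.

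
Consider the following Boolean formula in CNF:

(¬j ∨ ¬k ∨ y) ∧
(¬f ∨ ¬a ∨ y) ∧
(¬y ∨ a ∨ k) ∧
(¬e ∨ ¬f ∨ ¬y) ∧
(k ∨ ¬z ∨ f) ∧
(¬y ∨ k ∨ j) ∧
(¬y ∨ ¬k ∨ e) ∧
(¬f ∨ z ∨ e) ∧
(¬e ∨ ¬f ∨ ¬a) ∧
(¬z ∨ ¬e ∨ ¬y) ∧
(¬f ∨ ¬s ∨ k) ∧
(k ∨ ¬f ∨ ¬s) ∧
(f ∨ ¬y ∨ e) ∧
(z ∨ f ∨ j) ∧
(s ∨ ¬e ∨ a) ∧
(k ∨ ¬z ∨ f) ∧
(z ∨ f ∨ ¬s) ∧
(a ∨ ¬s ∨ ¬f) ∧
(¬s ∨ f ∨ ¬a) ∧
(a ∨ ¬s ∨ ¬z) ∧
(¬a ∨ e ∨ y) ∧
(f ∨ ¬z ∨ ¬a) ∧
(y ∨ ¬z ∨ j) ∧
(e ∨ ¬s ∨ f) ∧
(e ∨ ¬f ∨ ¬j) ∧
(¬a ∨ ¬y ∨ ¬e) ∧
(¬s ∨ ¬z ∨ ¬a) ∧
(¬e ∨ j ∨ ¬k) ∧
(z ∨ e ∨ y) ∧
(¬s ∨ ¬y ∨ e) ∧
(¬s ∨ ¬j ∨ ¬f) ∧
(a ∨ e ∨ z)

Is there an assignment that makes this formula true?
Yes

Yes, the formula is satisfiable.

One satisfying assignment is: f=False, a=True, k=False, y=False, z=False, s=False, e=True, j=True

Verification: With this assignment, all 32 clauses evaluate to true.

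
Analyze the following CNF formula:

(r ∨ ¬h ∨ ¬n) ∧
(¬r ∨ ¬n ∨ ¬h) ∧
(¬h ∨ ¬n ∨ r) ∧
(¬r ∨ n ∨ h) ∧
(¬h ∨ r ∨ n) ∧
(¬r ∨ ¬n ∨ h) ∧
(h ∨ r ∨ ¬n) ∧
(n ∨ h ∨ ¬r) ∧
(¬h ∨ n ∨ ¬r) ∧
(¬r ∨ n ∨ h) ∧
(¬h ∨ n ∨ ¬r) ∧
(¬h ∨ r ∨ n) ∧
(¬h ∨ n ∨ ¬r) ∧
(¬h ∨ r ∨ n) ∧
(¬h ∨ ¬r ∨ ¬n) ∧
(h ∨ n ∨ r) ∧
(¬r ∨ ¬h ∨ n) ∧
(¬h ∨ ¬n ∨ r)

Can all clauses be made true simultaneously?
No

No, the formula is not satisfiable.

No assignment of truth values to the variables can make all 18 clauses true simultaneously.

The formula is UNSAT (unsatisfiable).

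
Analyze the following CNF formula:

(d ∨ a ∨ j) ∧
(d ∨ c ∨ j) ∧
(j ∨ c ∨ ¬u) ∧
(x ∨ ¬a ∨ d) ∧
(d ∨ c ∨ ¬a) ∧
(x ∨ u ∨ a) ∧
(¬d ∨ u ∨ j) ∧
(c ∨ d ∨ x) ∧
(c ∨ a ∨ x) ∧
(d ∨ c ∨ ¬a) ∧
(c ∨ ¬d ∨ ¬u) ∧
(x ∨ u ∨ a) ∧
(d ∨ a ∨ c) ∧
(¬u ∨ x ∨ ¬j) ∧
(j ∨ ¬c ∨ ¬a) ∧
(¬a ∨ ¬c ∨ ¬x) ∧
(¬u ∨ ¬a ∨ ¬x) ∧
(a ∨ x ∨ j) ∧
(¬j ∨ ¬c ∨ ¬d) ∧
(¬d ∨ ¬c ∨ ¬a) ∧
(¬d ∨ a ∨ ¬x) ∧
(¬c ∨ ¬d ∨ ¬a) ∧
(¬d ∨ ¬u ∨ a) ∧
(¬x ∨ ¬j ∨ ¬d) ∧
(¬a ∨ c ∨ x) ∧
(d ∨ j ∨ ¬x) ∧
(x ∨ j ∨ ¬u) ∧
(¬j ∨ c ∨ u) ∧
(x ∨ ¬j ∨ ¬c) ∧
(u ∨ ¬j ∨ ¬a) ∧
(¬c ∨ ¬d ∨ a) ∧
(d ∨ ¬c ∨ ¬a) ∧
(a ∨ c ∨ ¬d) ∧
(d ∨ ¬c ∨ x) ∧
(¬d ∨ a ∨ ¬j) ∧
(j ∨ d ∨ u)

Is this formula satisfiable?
Yes

Yes, the formula is satisfiable.

One satisfying assignment is: x=True, j=True, c=True, a=False, u=False, d=False

Verification: With this assignment, all 36 clauses evaluate to true.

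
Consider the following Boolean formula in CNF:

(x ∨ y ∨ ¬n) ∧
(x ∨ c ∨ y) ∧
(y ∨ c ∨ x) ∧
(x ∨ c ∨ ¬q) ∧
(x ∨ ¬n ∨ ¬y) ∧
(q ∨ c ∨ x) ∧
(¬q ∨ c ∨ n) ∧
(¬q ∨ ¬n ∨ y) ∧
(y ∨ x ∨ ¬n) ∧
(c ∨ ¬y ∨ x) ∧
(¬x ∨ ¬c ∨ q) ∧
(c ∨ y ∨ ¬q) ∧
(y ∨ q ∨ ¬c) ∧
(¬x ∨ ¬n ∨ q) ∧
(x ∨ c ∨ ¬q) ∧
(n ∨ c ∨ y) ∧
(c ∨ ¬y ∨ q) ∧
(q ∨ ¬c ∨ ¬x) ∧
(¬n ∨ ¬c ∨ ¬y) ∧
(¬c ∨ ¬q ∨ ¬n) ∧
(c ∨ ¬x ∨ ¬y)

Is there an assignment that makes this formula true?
Yes

Yes, the formula is satisfiable.

One satisfying assignment is: n=False, q=False, x=False, y=True, c=True

Verification: With this assignment, all 21 clauses evaluate to true.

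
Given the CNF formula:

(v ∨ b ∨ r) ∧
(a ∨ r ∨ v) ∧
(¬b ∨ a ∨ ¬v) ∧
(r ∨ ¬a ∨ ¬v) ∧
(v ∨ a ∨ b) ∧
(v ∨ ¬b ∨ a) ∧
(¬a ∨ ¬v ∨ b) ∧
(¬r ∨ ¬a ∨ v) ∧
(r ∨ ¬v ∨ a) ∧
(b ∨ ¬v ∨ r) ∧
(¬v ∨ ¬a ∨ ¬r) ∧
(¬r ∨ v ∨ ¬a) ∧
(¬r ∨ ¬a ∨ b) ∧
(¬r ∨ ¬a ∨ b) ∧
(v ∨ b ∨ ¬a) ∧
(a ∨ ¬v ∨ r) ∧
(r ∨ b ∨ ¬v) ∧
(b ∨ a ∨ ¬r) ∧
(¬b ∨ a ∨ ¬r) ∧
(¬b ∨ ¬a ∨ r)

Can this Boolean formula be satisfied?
No

No, the formula is not satisfiable.

No assignment of truth values to the variables can make all 20 clauses true simultaneously.

The formula is UNSAT (unsatisfiable).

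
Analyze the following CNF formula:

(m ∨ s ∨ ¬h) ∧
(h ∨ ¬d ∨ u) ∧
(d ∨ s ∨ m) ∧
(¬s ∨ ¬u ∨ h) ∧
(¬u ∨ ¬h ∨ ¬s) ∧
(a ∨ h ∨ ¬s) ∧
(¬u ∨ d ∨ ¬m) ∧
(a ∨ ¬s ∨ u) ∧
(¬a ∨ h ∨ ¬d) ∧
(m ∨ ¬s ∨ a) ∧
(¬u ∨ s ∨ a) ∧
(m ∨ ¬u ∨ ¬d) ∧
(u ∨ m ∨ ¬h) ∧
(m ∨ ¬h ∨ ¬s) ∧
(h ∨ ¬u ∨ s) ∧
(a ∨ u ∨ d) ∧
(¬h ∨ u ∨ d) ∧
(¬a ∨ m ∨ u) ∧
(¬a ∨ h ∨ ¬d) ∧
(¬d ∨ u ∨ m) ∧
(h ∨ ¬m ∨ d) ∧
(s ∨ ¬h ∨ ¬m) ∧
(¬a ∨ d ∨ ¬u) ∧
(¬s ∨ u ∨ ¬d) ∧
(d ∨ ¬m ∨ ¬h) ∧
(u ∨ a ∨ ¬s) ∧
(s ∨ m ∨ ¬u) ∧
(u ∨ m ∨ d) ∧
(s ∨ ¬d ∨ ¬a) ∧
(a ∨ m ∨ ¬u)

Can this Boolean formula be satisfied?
No

No, the formula is not satisfiable.

No assignment of truth values to the variables can make all 30 clauses true simultaneously.

The formula is UNSAT (unsatisfiable).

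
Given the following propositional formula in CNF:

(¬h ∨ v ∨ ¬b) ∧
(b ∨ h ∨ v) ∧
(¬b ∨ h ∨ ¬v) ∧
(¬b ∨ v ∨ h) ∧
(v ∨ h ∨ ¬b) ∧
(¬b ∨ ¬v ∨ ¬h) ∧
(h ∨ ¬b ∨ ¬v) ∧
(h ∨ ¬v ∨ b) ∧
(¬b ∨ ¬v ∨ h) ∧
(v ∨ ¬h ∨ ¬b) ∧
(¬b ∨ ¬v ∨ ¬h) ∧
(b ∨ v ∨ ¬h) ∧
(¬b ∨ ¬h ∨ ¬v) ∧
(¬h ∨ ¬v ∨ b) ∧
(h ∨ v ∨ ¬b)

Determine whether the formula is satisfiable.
No

No, the formula is not satisfiable.

No assignment of truth values to the variables can make all 15 clauses true simultaneously.

The formula is UNSAT (unsatisfiable).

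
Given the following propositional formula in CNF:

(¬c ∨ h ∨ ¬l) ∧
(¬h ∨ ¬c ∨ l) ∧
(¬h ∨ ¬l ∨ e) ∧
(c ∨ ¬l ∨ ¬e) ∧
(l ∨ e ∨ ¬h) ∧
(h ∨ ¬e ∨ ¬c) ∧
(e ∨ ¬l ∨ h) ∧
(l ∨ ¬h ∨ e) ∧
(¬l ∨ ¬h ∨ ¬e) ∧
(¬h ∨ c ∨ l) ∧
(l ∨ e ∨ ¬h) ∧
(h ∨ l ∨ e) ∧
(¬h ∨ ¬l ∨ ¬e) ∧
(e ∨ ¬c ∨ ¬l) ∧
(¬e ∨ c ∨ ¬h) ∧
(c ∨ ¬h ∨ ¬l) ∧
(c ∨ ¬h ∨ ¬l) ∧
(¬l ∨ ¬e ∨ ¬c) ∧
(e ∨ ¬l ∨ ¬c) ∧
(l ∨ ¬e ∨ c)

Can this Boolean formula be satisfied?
No

No, the formula is not satisfiable.

No assignment of truth values to the variables can make all 20 clauses true simultaneously.

The formula is UNSAT (unsatisfiable).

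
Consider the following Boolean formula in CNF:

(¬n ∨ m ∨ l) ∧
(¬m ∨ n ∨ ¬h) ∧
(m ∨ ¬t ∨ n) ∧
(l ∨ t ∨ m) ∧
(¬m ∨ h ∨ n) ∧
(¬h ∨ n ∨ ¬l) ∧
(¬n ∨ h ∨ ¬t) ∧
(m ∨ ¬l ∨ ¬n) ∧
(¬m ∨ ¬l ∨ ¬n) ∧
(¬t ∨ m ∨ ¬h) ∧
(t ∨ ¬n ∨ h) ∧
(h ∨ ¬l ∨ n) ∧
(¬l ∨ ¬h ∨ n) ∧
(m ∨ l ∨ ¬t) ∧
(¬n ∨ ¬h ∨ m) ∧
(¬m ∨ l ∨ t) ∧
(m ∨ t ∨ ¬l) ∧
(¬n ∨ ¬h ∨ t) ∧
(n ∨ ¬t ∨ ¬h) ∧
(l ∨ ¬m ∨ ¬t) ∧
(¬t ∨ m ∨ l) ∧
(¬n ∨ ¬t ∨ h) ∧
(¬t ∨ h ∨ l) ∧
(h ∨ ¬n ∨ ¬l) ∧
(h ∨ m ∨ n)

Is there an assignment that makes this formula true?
No

No, the formula is not satisfiable.

No assignment of truth values to the variables can make all 25 clauses true simultaneously.

The formula is UNSAT (unsatisfiable).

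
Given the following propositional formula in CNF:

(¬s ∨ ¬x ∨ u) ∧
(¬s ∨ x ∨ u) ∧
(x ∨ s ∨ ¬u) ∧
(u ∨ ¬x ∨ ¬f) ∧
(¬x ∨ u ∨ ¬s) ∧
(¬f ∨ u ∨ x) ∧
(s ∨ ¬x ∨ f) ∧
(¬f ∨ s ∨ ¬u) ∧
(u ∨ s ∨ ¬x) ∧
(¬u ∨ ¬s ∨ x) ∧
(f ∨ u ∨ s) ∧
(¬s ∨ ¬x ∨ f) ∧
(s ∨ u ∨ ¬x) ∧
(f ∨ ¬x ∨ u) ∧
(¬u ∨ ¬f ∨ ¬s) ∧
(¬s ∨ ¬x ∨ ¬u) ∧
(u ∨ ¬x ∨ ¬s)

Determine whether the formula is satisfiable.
No

No, the formula is not satisfiable.

No assignment of truth values to the variables can make all 17 clauses true simultaneously.

The formula is UNSAT (unsatisfiable).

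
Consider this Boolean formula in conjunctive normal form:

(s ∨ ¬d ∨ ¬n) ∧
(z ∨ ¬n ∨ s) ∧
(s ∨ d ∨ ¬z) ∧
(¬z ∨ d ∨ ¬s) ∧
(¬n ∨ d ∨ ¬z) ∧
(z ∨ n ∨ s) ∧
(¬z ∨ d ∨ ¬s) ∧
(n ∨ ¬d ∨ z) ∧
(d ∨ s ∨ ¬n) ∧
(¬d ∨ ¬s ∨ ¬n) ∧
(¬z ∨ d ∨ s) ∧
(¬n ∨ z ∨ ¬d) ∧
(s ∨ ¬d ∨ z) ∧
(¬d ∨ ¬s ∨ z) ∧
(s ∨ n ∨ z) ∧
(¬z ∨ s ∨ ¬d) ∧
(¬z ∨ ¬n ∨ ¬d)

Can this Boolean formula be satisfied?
Yes

Yes, the formula is satisfiable.

One satisfying assignment is: d=False, z=False, s=True, n=False

Verification: With this assignment, all 17 clauses evaluate to true.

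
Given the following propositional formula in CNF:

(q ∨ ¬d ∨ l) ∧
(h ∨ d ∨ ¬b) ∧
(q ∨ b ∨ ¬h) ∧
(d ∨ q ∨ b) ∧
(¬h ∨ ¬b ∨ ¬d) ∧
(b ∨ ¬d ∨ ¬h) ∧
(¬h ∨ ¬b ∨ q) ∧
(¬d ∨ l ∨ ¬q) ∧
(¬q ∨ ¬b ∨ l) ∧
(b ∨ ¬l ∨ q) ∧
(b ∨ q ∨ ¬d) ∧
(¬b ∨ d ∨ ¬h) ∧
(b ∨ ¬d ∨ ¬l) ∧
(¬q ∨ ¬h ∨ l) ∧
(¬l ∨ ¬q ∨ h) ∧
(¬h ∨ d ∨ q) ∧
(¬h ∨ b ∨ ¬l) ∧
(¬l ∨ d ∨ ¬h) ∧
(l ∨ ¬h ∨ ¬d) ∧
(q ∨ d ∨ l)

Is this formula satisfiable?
Yes

Yes, the formula is satisfiable.

One satisfying assignment is: l=False, d=False, h=False, b=False, q=True

Verification: With this assignment, all 20 clauses evaluate to true.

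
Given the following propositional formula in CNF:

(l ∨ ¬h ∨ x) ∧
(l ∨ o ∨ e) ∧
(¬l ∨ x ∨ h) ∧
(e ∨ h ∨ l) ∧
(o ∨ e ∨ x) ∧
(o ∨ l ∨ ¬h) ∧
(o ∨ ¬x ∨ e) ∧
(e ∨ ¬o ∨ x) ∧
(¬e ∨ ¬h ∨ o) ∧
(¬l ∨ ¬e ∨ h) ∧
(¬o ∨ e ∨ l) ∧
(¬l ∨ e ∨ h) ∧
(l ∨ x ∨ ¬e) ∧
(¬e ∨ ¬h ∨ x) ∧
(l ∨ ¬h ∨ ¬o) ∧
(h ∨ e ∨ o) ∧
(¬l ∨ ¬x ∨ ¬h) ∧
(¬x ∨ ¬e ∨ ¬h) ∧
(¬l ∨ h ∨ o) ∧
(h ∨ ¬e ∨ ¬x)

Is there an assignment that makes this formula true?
No

No, the formula is not satisfiable.

No assignment of truth values to the variables can make all 20 clauses true simultaneously.

The formula is UNSAT (unsatisfiable).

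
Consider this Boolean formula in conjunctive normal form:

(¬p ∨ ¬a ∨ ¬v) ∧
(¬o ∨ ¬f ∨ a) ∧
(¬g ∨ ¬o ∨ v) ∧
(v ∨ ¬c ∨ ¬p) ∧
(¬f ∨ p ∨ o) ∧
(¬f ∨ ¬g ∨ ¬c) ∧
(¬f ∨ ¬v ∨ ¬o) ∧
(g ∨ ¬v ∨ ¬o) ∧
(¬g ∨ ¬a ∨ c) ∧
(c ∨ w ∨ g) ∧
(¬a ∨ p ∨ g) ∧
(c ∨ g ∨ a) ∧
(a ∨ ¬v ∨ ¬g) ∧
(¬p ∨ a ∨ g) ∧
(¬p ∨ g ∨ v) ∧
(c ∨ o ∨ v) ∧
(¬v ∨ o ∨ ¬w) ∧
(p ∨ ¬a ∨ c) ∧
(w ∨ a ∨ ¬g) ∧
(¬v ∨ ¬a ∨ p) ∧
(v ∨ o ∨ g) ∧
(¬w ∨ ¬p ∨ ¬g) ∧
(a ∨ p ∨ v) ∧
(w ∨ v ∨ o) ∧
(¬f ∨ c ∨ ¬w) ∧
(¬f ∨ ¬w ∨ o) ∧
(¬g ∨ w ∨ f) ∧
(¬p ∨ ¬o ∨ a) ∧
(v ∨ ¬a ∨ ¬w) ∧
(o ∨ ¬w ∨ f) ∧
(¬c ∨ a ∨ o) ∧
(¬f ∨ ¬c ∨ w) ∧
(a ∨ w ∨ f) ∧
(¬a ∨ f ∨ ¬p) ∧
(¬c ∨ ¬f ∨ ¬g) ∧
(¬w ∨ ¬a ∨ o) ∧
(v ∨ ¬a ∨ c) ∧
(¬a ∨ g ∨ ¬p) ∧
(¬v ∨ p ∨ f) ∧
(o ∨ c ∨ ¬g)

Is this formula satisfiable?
No

No, the formula is not satisfiable.

No assignment of truth values to the variables can make all 40 clauses true simultaneously.

The formula is UNSAT (unsatisfiable).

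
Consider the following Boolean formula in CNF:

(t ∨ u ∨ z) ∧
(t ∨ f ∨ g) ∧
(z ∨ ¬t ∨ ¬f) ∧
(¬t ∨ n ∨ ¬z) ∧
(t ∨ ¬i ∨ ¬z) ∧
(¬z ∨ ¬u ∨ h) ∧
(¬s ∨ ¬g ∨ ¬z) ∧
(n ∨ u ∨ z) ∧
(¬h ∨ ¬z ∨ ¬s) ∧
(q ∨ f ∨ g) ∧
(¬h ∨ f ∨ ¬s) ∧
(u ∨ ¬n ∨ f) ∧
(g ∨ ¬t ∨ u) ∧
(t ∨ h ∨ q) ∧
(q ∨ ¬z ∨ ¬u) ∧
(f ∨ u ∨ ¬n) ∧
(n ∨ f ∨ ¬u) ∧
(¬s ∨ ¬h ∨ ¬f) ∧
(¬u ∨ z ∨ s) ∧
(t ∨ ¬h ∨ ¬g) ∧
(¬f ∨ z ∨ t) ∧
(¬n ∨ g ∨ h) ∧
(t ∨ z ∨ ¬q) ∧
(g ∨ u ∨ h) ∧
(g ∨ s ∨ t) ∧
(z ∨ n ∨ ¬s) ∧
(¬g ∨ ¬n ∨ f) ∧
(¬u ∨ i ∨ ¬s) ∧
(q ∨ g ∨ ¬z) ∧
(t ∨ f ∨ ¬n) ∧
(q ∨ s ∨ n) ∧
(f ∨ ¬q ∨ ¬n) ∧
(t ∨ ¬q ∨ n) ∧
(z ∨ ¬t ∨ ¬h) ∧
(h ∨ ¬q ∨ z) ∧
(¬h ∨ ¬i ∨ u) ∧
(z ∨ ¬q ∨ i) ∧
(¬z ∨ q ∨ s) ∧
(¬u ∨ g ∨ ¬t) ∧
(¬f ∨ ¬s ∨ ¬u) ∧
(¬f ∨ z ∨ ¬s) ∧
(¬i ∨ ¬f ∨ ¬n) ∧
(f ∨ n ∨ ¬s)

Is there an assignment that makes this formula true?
Yes

Yes, the formula is satisfiable.

One satisfying assignment is: z=True, h=False, f=True, u=False, g=True, q=True, i=False, s=False, n=True, t=False

Verification: With this assignment, all 43 clauses evaluate to true.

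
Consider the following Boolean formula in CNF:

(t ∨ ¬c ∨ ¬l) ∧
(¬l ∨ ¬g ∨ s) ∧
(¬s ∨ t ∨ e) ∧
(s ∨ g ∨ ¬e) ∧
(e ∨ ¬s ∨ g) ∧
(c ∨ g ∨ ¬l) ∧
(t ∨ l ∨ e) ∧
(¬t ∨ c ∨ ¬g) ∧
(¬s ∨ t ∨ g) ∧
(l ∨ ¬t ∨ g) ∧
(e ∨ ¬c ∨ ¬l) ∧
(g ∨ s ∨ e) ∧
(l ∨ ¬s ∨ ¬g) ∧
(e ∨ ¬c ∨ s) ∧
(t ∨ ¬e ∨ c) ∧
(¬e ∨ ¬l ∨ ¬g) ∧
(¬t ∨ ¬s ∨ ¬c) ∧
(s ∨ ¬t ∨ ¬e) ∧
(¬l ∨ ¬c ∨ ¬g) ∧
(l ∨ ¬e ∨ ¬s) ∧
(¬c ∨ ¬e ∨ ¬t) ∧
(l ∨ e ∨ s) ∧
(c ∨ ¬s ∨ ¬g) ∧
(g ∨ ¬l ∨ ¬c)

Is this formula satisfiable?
Yes

Yes, the formula is satisfiable.

One satisfying assignment is: t=False, c=True, l=False, e=True, s=False, g=True

Verification: With this assignment, all 24 clauses evaluate to true.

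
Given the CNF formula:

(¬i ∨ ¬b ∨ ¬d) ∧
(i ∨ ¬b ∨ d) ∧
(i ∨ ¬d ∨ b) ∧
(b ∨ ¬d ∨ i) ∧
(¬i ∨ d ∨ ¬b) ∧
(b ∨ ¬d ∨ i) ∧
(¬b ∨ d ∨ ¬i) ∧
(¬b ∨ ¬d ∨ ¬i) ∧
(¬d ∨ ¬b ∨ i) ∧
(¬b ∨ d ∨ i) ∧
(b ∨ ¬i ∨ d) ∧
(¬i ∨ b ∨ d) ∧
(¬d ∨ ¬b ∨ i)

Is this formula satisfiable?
Yes

Yes, the formula is satisfiable.

One satisfying assignment is: i=False, d=False, b=False

Verification: With this assignment, all 13 clauses evaluate to true.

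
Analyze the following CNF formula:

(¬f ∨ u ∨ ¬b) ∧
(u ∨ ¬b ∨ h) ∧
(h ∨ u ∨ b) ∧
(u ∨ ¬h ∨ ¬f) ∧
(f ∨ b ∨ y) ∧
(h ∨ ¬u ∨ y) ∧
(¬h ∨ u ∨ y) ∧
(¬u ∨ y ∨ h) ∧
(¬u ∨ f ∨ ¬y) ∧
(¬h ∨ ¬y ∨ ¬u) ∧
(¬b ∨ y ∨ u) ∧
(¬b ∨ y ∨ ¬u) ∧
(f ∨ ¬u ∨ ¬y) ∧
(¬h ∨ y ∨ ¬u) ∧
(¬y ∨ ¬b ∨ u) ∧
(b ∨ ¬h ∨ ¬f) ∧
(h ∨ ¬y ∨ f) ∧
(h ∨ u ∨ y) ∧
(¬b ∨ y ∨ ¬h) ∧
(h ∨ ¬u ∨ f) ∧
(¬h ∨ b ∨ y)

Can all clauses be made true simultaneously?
Yes

Yes, the formula is satisfiable.

One satisfying assignment is: f=False, u=False, h=True, y=True, b=False

Verification: With this assignment, all 21 clauses evaluate to true.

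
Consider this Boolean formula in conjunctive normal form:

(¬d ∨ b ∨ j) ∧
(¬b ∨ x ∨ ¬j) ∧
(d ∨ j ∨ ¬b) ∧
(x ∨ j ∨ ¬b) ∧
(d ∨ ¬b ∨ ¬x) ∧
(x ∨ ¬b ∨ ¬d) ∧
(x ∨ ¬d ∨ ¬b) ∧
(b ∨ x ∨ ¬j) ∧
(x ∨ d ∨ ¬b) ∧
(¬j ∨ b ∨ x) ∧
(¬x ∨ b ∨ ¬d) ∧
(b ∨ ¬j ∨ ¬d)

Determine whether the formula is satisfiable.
Yes

Yes, the formula is satisfiable.

One satisfying assignment is: d=False, j=False, b=False, x=False

Verification: With this assignment, all 12 clauses evaluate to true.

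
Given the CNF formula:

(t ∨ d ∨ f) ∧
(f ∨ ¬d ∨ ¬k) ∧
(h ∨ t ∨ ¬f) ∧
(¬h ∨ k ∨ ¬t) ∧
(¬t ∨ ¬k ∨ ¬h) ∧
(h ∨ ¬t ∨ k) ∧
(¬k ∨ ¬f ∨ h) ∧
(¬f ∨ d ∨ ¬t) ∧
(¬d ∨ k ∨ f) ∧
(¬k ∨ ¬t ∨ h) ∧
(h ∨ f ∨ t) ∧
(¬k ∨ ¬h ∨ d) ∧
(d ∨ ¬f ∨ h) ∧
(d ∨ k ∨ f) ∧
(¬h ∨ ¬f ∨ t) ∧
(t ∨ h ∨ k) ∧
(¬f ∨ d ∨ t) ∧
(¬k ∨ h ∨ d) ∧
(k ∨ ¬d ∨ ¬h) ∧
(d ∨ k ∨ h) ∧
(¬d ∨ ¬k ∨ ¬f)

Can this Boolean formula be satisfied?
No

No, the formula is not satisfiable.

No assignment of truth values to the variables can make all 21 clauses true simultaneously.

The formula is UNSAT (unsatisfiable).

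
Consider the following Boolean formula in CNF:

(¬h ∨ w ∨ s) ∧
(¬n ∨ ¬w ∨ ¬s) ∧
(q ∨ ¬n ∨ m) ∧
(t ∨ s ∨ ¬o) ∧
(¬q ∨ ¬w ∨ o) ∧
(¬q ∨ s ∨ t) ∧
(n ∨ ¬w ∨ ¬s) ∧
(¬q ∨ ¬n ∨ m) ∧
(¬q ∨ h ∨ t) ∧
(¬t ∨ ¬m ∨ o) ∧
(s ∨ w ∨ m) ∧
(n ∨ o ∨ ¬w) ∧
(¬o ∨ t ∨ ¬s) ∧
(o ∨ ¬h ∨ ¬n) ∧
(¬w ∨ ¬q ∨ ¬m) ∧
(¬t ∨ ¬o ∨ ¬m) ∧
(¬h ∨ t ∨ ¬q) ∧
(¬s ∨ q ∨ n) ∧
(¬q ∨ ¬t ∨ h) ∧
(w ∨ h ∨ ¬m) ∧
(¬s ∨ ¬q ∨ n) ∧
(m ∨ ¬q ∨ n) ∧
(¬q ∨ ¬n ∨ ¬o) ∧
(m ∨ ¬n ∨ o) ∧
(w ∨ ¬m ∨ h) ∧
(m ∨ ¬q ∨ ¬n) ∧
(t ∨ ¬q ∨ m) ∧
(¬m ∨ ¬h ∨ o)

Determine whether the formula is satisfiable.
Yes

Yes, the formula is satisfiable.

One satisfying assignment is: s=False, m=True, h=False, q=False, o=False, n=True, w=True, t=False

Verification: With this assignment, all 28 clauses evaluate to true.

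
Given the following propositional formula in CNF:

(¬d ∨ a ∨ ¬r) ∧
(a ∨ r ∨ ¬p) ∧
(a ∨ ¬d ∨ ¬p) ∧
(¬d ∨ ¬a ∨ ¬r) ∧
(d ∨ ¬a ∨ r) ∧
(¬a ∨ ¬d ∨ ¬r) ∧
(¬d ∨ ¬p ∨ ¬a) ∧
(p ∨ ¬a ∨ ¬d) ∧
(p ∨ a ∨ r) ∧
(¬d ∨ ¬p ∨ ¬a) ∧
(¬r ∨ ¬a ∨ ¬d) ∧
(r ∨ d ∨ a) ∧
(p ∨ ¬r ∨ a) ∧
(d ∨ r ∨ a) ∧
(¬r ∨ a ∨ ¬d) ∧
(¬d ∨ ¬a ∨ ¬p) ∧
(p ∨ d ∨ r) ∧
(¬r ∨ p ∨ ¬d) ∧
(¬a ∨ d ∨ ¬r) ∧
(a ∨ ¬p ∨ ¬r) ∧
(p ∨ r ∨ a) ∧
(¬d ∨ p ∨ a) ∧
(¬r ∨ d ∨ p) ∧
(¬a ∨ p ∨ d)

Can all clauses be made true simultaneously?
No

No, the formula is not satisfiable.

No assignment of truth values to the variables can make all 24 clauses true simultaneously.

The formula is UNSAT (unsatisfiable).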